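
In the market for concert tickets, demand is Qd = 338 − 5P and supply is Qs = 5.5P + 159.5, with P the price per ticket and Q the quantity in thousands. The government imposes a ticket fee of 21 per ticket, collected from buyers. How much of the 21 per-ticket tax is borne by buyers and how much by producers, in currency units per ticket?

Without the tax, 338 − 5P = 5.5P + 159.5 gives 10.5P = 178.5, so P* = 17 and Q* = 253.
With the tax collected from buyers, demand (in seller-price terms) shifts: Qd = 338 − 5(P + 21).
Solving gives Q = 198 with buyers paying 28 and producers receiving 7 (the 21 wedge).
Burden on buyers: 11; on producers: 10. (They sum to 21.)

Buyers bear 11 per ticket; producers bear 10 per ticket.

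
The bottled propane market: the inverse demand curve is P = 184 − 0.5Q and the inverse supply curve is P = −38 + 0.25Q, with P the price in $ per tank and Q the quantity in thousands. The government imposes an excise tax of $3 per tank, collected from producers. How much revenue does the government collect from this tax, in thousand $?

Inverting to Q(P) form: Qd = 368 − 2P; Qs = 4P + 152.
Before the tax: set 368 − 2P = 4P + 152 → P* = $36, Q* = 296.
With the tax collected from producers, supply shifts: Qs = 4(P − 3) + 152.
New equilibrium: buyers pay $38, producers receive $35, Q = 292. (Wedge: Pb − Ps = 3.)
Revenue = t · Q = 3 · 292 = $876.

Tax revenue = $876 thousand.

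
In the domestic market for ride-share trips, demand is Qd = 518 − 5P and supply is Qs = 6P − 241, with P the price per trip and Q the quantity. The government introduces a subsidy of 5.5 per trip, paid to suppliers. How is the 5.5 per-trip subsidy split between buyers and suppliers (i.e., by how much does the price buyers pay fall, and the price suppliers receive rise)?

Before the subsidy: set 518 − 5P = 6P − 241 → P* = 69, Q* = 173.
With a per-unit subsidy paid to suppliers, each receives P + 5.5 per unit sold, so supply becomes Qs = 6(P + 5.5) − 241.
Solving gives Q = 188 with buyers paying 66 and suppliers receiving 71.5 (the 5.5 wedge).
Gain to buyers: 3; to suppliers: 2.5. (They sum to 5.5.)

Buyers gain 3 per trip; suppliers gain 2.5 per trip.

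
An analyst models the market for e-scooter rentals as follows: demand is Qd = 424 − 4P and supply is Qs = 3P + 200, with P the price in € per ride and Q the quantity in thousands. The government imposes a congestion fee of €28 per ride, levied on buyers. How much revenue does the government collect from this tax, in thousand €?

Tax revenue = €6944 thousand.

Without the tax, 424 − 4P = 3P + 200 gives 7P = 224, so P* = €32 and Q* = 296.
With the tax collected from buyers, demand (in seller-price terms) shifts: Qd = 424 − 4(P + 28).
New equilibrium: buyers pay €44, producers receive €16, Q = 248. (Wedge: Pb − Ps = 28.)
Revenue = t · Q = 28 · 248 = €6944.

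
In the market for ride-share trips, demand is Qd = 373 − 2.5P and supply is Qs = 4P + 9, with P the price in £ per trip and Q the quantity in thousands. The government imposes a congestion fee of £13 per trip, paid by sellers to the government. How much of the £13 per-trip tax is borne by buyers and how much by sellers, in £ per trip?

Buyers bear £8 per trip; sellers bear £5 per trip.

Without the tax, 373 − 2.5P = 4P + 9 gives 6.5P = 364, so P* = £56 and Q* = 233.
With the tax collected from sellers, supply shifts: Qs = 4(P − 13) + 9.
New equilibrium: buyers pay £64, sellers receive £51, Q = 213. (Wedge: Pb − Ps = 13.)
Burden on buyers: £8; on sellers: £5. (They sum to £13.)
The less price-elastic side of the market bears the larger share of a per-unit tax.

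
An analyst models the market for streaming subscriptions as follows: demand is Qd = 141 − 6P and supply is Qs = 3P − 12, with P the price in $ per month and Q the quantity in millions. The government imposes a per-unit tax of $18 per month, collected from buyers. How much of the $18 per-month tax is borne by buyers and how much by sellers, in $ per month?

Buyers bear $6 per month; sellers bear $12 per month.

Before the tax: set 141 − 6P = 3P − 12 → P* = $17, Q* = 39.
With the tax collected from buyers, demand (in seller-price terms) shifts: Qd = 141 − 6(P + 18).
Solving gives Q = 3 with buyers paying $23 and sellers receiving $5 (the $18 wedge).
Burden on buyers: $6; on sellers: $12. (They sum to $18.)
The less price-elastic side of the market bears the larger share of a per-unit tax.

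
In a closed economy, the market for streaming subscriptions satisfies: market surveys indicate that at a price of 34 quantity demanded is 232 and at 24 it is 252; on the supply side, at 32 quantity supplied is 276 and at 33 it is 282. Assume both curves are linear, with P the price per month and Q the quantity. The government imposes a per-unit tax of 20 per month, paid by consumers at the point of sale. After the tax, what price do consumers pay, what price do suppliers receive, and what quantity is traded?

Consumers pay 42; suppliers receive 22; quantity = 216.

Demand slope: (252 − 232)/(24 − 34) = -2, so Qd = 300 − 2P.
Supply slope: (282 − 276)/(33 − 32) = 6, so Qs = 6P + 84.
Before the tax: set 300 − 2P = 6P + 84 → P* = 27, Q* = 246.
With the tax collected from consumers, demand (in seller-price terms) shifts: Qd = 300 − 2(P + 20).
New equilibrium: consumers pay 42, suppliers receive 22, Q = 216. (Wedge: Pb − Ps = 20.)
The less price-elastic side of the market bears the larger share of a per-unit tax.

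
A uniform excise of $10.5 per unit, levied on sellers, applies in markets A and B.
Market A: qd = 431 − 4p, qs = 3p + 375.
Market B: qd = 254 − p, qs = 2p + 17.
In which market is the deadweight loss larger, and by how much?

Market A, by $57.75.

Market A: pre-tax p* = $8, q* = 399; post-tax q = 381; deadweight loss = $94.5.
Market B: pre-tax p* = $79, q* = 175; post-tax q = 168; deadweight loss = $36.75.
Difference: $94.5 vs $36.75 → market A is larger by $57.75.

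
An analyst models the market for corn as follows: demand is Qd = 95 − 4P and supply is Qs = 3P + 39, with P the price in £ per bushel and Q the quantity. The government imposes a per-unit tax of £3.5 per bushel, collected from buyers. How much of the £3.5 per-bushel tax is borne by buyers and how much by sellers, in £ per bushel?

Buyers bear £1.5 per bushel; sellers bear £2 per bushel.

Without the tax, 95 − 4P = 3P + 39 gives 7P = 56, so P* = £8 and Q* = 63.
With the tax collected from buyers, demand (in seller-price terms) shifts: Qd = 95 − 4(P + 3.5).
New equilibrium: buyers pay £9.5, sellers receive £6, Q = 57. (Wedge: Pb − Ps = 3.5.)
Burden on buyers: £1.5; on sellers: £2. (They sum to £3.5.)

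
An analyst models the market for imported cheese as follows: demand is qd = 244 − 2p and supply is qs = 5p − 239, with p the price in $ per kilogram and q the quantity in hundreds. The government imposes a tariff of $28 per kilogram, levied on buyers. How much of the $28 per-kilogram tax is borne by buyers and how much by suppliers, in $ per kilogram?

Buyers bear $20 per kilogram; suppliers bear $8 per kilogram.

Before the tax: set 244 − 2p = 5p − 239 → p* = $69, q* = 106.
With the tax collected from buyers, demand (in seller-price terms) shifts: qd = 244 − 2(p + 28).
New equilibrium: buyers pay $89, suppliers receive $61, q = 66. (Wedge: pb − ps = 28.)
Burden on buyers: $20; on suppliers: $8. (They sum to $28.)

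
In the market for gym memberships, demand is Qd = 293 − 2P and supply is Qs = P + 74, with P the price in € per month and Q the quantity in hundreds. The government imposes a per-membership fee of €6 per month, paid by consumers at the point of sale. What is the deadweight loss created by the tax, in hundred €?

Deadweight loss = €12 hundred.

Without the tax, 293 − 2P = P + 74 gives 3P = 219, so P* = €73 and Q* = 147.
With the tax collected from consumers, demand (in seller-price terms) shifts: Qd = 293 − 2(P + 6).
Solving gives Q = 143 with consumers paying €75 and sellers receiving €69 (the €6 wedge).
Quantity falls by |ΔQ| = |147 − 143| = 4.
DWL = ½ · t · |ΔQ| = ½ · 6 · 4 = €12.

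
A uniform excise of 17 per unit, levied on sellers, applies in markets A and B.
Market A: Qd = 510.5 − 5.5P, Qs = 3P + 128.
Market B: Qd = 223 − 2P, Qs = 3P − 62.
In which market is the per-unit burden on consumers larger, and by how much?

Market B, by 4.2.

Market A: pre-tax P* = 45, Q* = 263; post-tax Q = 230; per-unit burden on consumers = 6.
Market B: pre-tax P* = 57, Q* = 109; post-tax Q = 88.6; per-unit burden on consumers = 10.2.
Difference: 6 vs 10.2 → market B is larger by 4.2.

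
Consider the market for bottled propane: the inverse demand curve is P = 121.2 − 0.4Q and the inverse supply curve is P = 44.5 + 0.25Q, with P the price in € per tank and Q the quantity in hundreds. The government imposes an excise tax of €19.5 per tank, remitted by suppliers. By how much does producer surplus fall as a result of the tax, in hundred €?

Producer surplus falls by €772.5 hundred.

Rewrite in direct form: Qd = 303 − 2.5P and Qs = 4P − 178.
Without the tax, 303 − 2.5P = 4P − 178 gives 6.5P = 481, so P* = €74 and Q* = 118.
With the tax collected from suppliers, supply shifts: Qs = 4(P − 19.5) − 178.
Solving gives Q = 88 with buyers paying €86 and suppliers receiving €66.5 (the €19.5 wedge).
ΔPS is the trapezoid between Q = 88 and Q = 118 of height €7.5: ½ · (118 + 88) · 7.5 = €772.5.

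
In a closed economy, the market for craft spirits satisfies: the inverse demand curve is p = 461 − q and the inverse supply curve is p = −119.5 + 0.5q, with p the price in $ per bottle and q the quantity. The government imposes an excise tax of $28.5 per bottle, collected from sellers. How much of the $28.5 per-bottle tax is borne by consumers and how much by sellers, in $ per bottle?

Consumers bear $19 per bottle; sellers bear $9.5 per bottle.

Inverting to q(p) form: qd = 461 − p; qs = 2p + 239.
Before the tax: set 461 − p = 2p + 239 → p* = $74, q* = 387.
With the tax collected from sellers, supply shifts: qs = 2(p − 28.5) + 239.
Solving gives q = 368 with consumers paying $93 and sellers receiving $64.5 (the $28.5 wedge).
Burden on consumers: $19; on sellers: $9.5. (They sum to $28.5.)
The less price-elastic side of the market bears the larger share of a per-unit tax.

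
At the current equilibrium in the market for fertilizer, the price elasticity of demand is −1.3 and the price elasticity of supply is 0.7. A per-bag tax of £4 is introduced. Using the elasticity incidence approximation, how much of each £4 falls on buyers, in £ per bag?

Incidence ratio: buyers' share ≈ εs / (εs + |εd|) = 0.7 / (0.7 + 1.3) = 0.35.
So buyers bear ≈ 0.35 × £4 = £1.4; suppliers bear £2.6.

Buyers bear ≈ £1.4 per bag.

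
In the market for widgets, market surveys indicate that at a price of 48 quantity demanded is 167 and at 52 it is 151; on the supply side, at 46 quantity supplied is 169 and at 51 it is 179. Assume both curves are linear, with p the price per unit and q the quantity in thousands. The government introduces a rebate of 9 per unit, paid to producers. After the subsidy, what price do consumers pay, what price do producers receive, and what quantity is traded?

Demand slope: (151 − 167)/(52 − 48) = -4, so qd = 359 − 4p.
Supply slope: (179 − 169)/(51 − 46) = 2, so qs = 2p + 77.
Without the subsidy, 359 − 4p = 2p + 77 gives 6p = 282, so p* = 47 and q* = 171.
With a per-unit subsidy paid to producers, each receives p + 9 per unit sold, so supply becomes qs = 2(p + 9) + 77.
Solving gives q = 183 with consumers paying 44 and producers receiving 53 (the 9 wedge).

Consumers pay 44; producers receive 53; quantity = 183.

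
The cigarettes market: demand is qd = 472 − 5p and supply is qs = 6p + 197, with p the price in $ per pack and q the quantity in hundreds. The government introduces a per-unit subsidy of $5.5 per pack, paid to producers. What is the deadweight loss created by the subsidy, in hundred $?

Deadweight loss = $41.25 hundred.

Before the subsidy: set 472 − 5p = 6p + 197 → p* = $25, q* = 347.
With a per-unit subsidy paid to producers, each receives p + 5.5 per unit sold, so supply becomes qs = 6(p + 5.5) + 197.
Solving gives q = 362 with buyers paying $22 and producers receiving $27.5 (the $5.5 wedge).
Quantity rises by |ΔQ| = |347 − 362| = 15.
DWL = ½ · t · |ΔQ| = ½ · 5.5 · 15 = $41.25.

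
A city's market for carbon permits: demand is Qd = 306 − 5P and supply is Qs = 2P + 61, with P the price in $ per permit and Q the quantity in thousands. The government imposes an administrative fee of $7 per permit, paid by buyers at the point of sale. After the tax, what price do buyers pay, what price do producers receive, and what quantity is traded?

Without the tax, 306 − 5P = 2P + 61 gives 7P = 245, so P* = $35 and Q* = 131.
With the tax collected from buyers, demand (in seller-price terms) shifts: Qd = 306 − 5(P + 7).
Solving gives Q = 121 with buyers paying $37 and producers receiving $30 (the $7 wedge).

Buyers pay $37; producers receive $30; quantity = 121.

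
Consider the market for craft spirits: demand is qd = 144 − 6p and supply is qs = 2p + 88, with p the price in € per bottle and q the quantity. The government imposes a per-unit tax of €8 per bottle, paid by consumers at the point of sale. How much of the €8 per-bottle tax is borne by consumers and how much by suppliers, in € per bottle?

Consumers bear €2 per bottle; suppliers bear €6 per bottle.

Without the tax, 144 − 6p = 2p + 88 gives 8p = 56, so p* = €7 and q* = 102.
With the tax collected from consumers, demand (in seller-price terms) shifts: qd = 144 − 6(p + 8).
New equilibrium: consumers pay €9, suppliers receive €1, q = 90. (Wedge: pb − ps = 8.)
Burden on consumers: €2; on suppliers: €6. (They sum to €8.)
The less price-elastic side of the market bears the larger share of a per-unit tax.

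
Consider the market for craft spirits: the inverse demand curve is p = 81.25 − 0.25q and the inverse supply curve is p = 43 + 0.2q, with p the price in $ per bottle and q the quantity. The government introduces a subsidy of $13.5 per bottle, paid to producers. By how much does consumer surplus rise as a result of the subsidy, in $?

Consumer surplus rises by $750.

Rewrite in direct form: qd = 325 − 4p and qs = 5p − 215.
Without the subsidy, 325 − 4p = 5p − 215 gives 9p = 540, so p* = $60 and q* = 85.
With a per-unit subsidy paid to producers, each receives p + 13.5 per unit sold, so supply becomes qs = 5(p + 13.5) − 215.
New equilibrium: buyers pay $52.5, producers receive $66, q = 115. (Wedge: pb − ps = −13.5.)
ΔCS is the trapezoid between Q = 115 and Q = 85 of height $7.5: ½ · (85 + 115) · 7.5 = $750.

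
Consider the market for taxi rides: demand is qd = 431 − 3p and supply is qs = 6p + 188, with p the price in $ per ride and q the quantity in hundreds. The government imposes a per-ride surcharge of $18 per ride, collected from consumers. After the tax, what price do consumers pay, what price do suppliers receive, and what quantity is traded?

Consumers pay $39; suppliers receive $21; quantity = 314.

Before the tax: set 431 − 3p = 6p + 188 → p* = $27, q* = 350.
With the tax collected from consumers, demand (in seller-price terms) shifts: qd = 431 − 3(p + 18).
Solving gives q = 314 with consumers paying $39 and suppliers receiving $21 (the $18 wedge).
The less price-elastic side of the market bears the larger share of a per-unit tax.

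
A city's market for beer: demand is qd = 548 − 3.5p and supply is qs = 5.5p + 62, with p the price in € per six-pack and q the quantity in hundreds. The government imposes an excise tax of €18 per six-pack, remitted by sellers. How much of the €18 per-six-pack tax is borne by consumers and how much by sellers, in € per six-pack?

Consumers bear €11 per six-pack; sellers bear €7 per six-pack.

Without the tax, 548 − 3.5p = 5.5p + 62 gives 9p = 486, so p* = €54 and q* = 359.
With the tax collected from sellers, supply shifts: qs = 5.5(p − 18) + 62.
New equilibrium: consumers pay €65, sellers receive €47, q = 320.5. (Wedge: pb − ps = 18.)
Burden on consumers: €11; on sellers: €7. (They sum to €18.)
The less price-elastic side of the market bears the larger share of a per-unit tax.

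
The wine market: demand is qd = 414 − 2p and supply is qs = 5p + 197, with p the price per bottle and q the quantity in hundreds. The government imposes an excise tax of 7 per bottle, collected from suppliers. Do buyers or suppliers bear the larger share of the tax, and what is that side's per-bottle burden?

Buyers bear the larger share: 5 per bottle.

Before the tax: set 414 − 2p = 5p + 197 → p* = 31, q* = 352.
With the tax collected from suppliers, supply shifts: qs = 5(p − 7) + 197.
Solving gives q = 342 with buyers paying 36 and suppliers receiving 29 (the 7 wedge).
Per-bottle burden: buyers 5, suppliers 2.
Buyers take the larger share because demand is less price-elastic here (demand slope 2 vs supply slope 5).
The less price-elastic side of the market bears the larger share of a per-unit tax.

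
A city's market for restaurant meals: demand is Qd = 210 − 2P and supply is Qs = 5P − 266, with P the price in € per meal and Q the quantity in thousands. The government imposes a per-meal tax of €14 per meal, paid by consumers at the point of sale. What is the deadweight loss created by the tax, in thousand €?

Deadweight loss = €140 thousand.

Before the tax: set 210 − 2P = 5P − 266 → P* = €68, Q* = 74.
With the tax collected from consumers, demand (in seller-price terms) shifts: Qd = 210 − 2(P + 14).
New equilibrium: consumers pay €78, sellers receive €64, Q = 54. (Wedge: Pb − Ps = 14.)
Quantity falls by |ΔQ| = |74 − 54| = 20.
DWL = ½ · t · |ΔQ| = ½ · 14 · 20 = €140.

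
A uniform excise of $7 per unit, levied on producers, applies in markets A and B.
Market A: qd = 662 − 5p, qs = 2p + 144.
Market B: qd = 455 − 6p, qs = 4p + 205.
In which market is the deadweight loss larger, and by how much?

Market A: pre-tax p* = $74, q* = 292; post-tax q = 282; deadweight loss = $35.
Market B: pre-tax p* = $25, q* = 305; post-tax q = 288.2; deadweight loss = $58.8.
Difference: $35 vs $58.8 → market B is larger by $23.8.

Market B, by $23.8.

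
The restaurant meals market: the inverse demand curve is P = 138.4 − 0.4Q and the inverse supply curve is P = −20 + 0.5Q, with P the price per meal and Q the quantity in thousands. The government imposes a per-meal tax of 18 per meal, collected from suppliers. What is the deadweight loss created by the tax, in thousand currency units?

Inverting to Q(P) form: Qd = 346 − 2.5P; Qs = 2P + 40.
Before the tax: set 346 − 2.5P = 2P + 40 → P* = 68, Q* = 176.
With the tax collected from suppliers, supply shifts: Qs = 2(P − 18) + 40.
Solving gives Q = 156 with consumers paying 76 and suppliers receiving 58 (the 18 wedge).
Quantity falls by |ΔQ| = |176 − 156| = 20.
DWL = ½ · t · |ΔQ| = ½ · 18 · 20 = 180.

Deadweight loss = 180 thousand.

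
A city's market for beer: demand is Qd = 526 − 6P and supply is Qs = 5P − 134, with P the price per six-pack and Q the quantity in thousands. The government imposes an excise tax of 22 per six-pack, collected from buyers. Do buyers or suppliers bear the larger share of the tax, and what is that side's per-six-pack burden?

Suppliers bear the larger share: 12 per six-pack.

Without the tax, 526 − 6P = 5P − 134 gives 11P = 660, so P* = 60 and Q* = 166.
With the tax collected from buyers, demand (in seller-price terms) shifts: Qd = 526 − 6(P + 22).
New equilibrium: buyers pay 70, suppliers receive 48, Q = 106. (Wedge: Pb − Ps = 22.)
Per-six-pack burden: buyers 10, suppliers 12.
Suppliers take the larger share because supply is less price-elastic here (demand slope 6 vs supply slope 5).
The less price-elastic side of the market bears the larger share of a per-unit tax.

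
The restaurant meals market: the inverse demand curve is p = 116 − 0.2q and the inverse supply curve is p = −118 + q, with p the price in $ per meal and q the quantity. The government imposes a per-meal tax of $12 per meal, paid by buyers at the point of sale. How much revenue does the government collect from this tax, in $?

Inverting to q(p) form: qd = 580 − 5p; qs = p + 118.
Without the tax, 580 − 5p = p + 118 gives 6p = 462, so p* = $77 and q* = 195.
With the tax collected from buyers, demand (in seller-price terms) shifts: qd = 580 − 5(p + 12).
New equilibrium: buyers pay $79, sellers receive $67, q = 185. (Wedge: pb − ps = 12.)
Revenue = t · Q = 12 · 185 = $2220.

Tax revenue = $2220.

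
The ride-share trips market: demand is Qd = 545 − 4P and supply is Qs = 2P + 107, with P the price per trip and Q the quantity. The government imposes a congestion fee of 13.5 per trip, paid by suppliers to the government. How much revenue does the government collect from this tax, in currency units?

Tax revenue = 3172.5.

Without the tax, 545 − 4P = 2P + 107 gives 6P = 438, so P* = 73 and Q* = 253.
With the tax collected from suppliers, supply shifts: Qs = 2(P − 13.5) + 107.
Solving gives Q = 235 with buyers paying 77.5 and suppliers receiving 64 (the 13.5 wedge).
Revenue = t · Q = 13.5 · 235 = 3172.5.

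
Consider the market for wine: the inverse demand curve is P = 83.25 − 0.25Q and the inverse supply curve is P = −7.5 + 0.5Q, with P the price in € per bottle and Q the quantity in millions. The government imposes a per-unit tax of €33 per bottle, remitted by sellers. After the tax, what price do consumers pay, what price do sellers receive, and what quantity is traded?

Rewrite in direct form: Qd = 333 − 4P and Qs = 2P + 15.
Before the tax: set 333 − 4P = 2P + 15 → P* = €53, Q* = 121.
With the tax collected from sellers, supply shifts: Qs = 2(P − 33) + 15.
Solving gives Q = 77 with consumers paying €64 and sellers receiving €31 (the €33 wedge).

Consumers pay €64; sellers receive €31; quantity = 77.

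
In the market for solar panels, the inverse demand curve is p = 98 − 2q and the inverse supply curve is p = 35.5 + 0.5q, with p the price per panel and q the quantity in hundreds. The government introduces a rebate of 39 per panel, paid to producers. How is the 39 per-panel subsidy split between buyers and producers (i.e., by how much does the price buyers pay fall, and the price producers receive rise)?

Buyers gain 31.2 per panel; producers gain 7.8 per panel.

Inverting to q(p) form: qd = 49 − 0.5p; qs = 2p − 71.
Before the subsidy: set 49 − 0.5p = 2p − 71 → p* = 48, q* = 25.
With a per-unit subsidy paid to producers, each receives p + 39 per unit sold, so supply becomes qs = 2(p + 39) − 71.
Solving gives q = 40.6 with buyers paying 16.8 and producers receiving 55.8 (the 39 wedge).
Gain to buyers: 31.2; to producers: 7.8. (They sum to 39.)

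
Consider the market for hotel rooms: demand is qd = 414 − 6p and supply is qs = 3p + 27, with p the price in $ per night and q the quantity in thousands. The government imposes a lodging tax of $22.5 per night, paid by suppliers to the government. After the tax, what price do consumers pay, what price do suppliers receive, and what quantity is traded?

Without the tax, 414 − 6p = 3p + 27 gives 9p = 387, so p* = $43 and q* = 156.
With the tax collected from suppliers, supply shifts: qs = 3(p − 22.5) + 27.
Solving gives q = 111 with consumers paying $50.5 and suppliers receiving $28 (the $22.5 wedge).

Consumers pay $50.5; suppliers receive $28; quantity = 111.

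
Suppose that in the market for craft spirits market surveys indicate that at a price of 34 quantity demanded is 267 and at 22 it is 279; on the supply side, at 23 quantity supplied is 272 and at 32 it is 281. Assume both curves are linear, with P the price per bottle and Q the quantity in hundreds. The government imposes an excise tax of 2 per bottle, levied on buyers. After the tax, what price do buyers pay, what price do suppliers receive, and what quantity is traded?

Buyers pay 27; suppliers receive 25; quantity = 274.

Demand slope: (279 − 267)/(22 − 34) = -1, so Qd = 301 − P.
Supply slope: (281 − 272)/(32 − 23) = 1, so Qs = P + 249.
Before the tax: set 301 − P = P + 249 → P* = 26, Q* = 275.
With the tax collected from buyers, demand (in seller-price terms) shifts: Qd = 301 − (P + 2).
New equilibrium: buyers pay 27, suppliers receive 25, Q = 274. (Wedge: Pb − Ps = 2.)
The less price-elastic side of the market bears the larger share of a per-unit tax.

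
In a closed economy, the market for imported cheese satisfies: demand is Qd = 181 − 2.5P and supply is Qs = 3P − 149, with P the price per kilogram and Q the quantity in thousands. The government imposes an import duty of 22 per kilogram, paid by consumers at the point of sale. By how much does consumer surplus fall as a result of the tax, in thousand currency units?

Before the tax: set 181 − 2.5P = 3P − 149 → P* = 60, Q* = 31.
With the tax collected from consumers, demand (in seller-price terms) shifts: Qd = 181 − 2.5(P + 22).
Solving gives Q = 1 with consumers paying 72 and suppliers receiving 50 (the 22 wedge).
ΔCS is the trapezoid between Q = 1 and Q = 31 of height 12: ½ · (31 + 1) · 12 = 192.

Consumer surplus falls by 192 thousand.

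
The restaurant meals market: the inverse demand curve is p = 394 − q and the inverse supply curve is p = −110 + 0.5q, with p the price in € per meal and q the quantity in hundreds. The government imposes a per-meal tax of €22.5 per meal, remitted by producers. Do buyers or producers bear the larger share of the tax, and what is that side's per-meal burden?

Buyers bear the larger share: €15 per meal.

Rewrite in direct form: qd = 394 − p and qs = 2p + 220.
Before the tax: set 394 − p = 2p + 220 → p* = €58, q* = 336.
With the tax collected from producers, supply shifts: qs = 2(p − 22.5) + 220.
New equilibrium: buyers pay €73, producers receive €50.5, q = 321. (Wedge: pb − ps = 22.5.)
Per-meal burden: buyers €15, producers €7.5.
Buyers take the larger share because demand is less price-elastic here (demand slope 1 vs supply slope 2).
The less price-elastic side of the market bears the larger share of a per-unit tax.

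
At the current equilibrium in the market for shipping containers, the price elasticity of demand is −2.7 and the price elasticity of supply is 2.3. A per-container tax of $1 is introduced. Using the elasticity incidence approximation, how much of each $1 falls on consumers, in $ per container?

Consumers bear ≈ $0.46 per container.

Incidence ratio: consumers' share ≈ εs / (εs + |εd|) = 2.3 / (2.3 + 2.7) = 0.46.
So consumers bear ≈ 0.46 × $1 = $0.46; suppliers bear $0.54.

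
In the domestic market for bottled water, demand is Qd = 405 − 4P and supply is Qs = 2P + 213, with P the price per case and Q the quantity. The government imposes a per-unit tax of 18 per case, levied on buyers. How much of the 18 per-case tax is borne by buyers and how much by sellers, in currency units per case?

Buyers bear 6 per case; sellers bear 12 per case.

Before the tax: set 405 − 4P = 2P + 213 → P* = 32, Q* = 277.
With the tax collected from buyers, demand (in seller-price terms) shifts: Qd = 405 − 4(P + 18).
New equilibrium: buyers pay 38, sellers receive 20, Q = 253. (Wedge: Pb − Ps = 18.)
Burden on buyers: 6; on sellers: 12. (They sum to 18.)
The less price-elastic side of the market bears the larger share of a per-unit tax.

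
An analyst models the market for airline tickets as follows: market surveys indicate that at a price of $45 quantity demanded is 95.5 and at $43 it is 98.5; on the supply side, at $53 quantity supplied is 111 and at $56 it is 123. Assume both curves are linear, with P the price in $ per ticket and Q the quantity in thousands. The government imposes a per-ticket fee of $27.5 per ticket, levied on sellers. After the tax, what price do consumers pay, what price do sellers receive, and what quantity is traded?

Consumers pay $68; sellers receive $40.5; quantity = 61.

Demand slope: (98.5 − 95.5)/(43 − 45) = -1.5, so Qd = 163 − 1.5P.
Supply slope: (123 − 111)/(56 − 53) = 4, so Qs = 4P − 101.
Before the tax: set 163 − 1.5P = 4P − 101 → P* = $48, Q* = 91.
With the tax collected from sellers, supply shifts: Qs = 4(P − 27.5) − 101.
Solving gives Q = 61 with consumers paying $68 and sellers receiving $40.5 (the $27.5 wedge).
The less price-elastic side of the market bears the larger share of a per-unit tax.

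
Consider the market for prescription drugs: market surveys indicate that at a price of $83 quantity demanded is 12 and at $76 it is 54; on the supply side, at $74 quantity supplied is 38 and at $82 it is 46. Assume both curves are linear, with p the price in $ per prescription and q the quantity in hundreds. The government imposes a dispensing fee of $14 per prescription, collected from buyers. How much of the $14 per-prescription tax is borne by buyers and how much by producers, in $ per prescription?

Buyers bear $2 per prescription; producers bear $12 per prescription.

Demand slope: (54 − 12)/(76 − 83) = -6, so qd = 510 − 6p.
Supply slope: (46 − 38)/(82 − 74) = 1, so qs = p − 36.
Without the tax, 510 − 6p = p − 36 gives 7p = 546, so p* = $78 and q* = 42.
With the tax collected from buyers, demand (in seller-price terms) shifts: qd = 510 − 6(p + 14).
New equilibrium: buyers pay $80, producers receive $66, q = 30. (Wedge: pb − ps = 14.)
Burden on buyers: $2; on producers: $12. (They sum to $14.)
The less price-elastic side of the market bears the larger share of a per-unit tax.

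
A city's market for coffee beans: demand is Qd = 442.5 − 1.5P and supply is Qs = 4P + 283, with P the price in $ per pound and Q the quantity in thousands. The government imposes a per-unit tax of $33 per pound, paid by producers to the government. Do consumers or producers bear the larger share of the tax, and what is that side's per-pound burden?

Consumers bear the larger share: $24 per pound.

Without the tax, 442.5 − 1.5P = 4P + 283 gives 5.5P = 159.5, so P* = $29 and Q* = 399.
With the tax collected from producers, supply shifts: Qs = 4(P − 33) + 283.
New equilibrium: consumers pay $53, producers receive $20, Q = 363. (Wedge: Pb − Ps = 33.)
Per-pound burden: consumers $24, producers $9.
Consumers take the larger share because demand is less price-elastic here (demand slope 1.5 vs supply slope 4).
The less price-elastic side of the market bears the larger share of a per-unit tax.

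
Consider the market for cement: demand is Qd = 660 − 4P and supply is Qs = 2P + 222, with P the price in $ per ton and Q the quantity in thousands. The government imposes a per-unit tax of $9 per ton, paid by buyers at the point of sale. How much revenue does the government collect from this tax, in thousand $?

Without the tax, 660 − 4P = 2P + 222 gives 6P = 438, so P* = $73 and Q* = 368.
With the tax collected from buyers, demand (in seller-price terms) shifts: Qd = 660 − 4(P + 9).
Solving gives Q = 356 with buyers paying $76 and sellers receiving $67 (the $9 wedge).
Revenue = t · Q = 9 · 356 = $3204.

Tax revenue = $3204 thousand.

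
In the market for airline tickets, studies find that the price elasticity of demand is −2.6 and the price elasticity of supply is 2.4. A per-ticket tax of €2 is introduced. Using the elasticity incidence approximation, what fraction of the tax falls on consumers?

Incidence ratio: consumers' share ≈ εs / (εs + |εd|) = 2.4 / (2.4 + 2.6) = 0.48.
Supply is the less elastic side, so consumers bear the smaller share.

Consumers' share ≈ 0.48.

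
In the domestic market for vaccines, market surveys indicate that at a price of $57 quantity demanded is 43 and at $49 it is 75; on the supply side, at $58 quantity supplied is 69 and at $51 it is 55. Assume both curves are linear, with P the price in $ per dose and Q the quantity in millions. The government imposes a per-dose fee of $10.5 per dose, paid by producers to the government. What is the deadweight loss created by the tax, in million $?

Demand slope: (75 − 43)/(49 − 57) = -4, so Qd = 271 − 4P.
Supply slope: (55 − 69)/(51 − 58) = 2, so Qs = 2P − 47.
Without the tax, 271 − 4P = 2P − 47 gives 6P = 318, so P* = $53 and Q* = 59.
With the tax collected from producers, supply shifts: Qs = 2(P − 10.5) − 47.
Solving gives Q = 45 with consumers paying $56.5 and producers receiving $46 (the $10.5 wedge).
Quantity falls by |ΔQ| = |59 − 45| = 14.
DWL = ½ · t · |ΔQ| = ½ · 10.5 · 14 = $73.5.

Deadweight loss = $73.5 million.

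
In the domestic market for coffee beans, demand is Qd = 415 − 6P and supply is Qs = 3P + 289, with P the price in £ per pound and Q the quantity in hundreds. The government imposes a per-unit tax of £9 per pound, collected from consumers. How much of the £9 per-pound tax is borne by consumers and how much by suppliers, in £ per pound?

Consumers bear £3 per pound; suppliers bear £6 per pound.

Without the tax, 415 − 6P = 3P + 289 gives 9P = 126, so P* = £14 and Q* = 331.
With the tax collected from consumers, demand (in seller-price terms) shifts: Qd = 415 − 6(P + 9).
Solving gives Q = 313 with consumers paying £17 and suppliers receiving £8 (the £9 wedge).
Burden on consumers: £3; on suppliers: £6. (They sum to £9.)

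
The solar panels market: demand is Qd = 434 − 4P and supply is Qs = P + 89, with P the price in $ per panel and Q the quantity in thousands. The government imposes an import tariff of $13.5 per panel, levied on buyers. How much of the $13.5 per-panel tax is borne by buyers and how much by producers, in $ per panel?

Buyers bear $2.7 per panel; producers bear $10.8 per panel.

Before the tax: set 434 − 4P = P + 89 → P* = $69, Q* = 158.
With the tax collected from buyers, demand (in seller-price terms) shifts: Qd = 434 − 4(P + 13.5).
Solving gives Q = 147.2 with buyers paying $71.7 and producers receiving $58.2 (the $13.5 wedge).
Burden on buyers: $2.7; on producers: $10.8. (They sum to $13.5.)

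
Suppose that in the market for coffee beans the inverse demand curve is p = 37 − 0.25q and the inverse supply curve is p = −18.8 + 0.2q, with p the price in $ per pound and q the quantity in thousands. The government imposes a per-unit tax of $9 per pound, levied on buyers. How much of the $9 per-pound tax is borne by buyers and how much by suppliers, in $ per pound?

Buyers bear $5 per pound; suppliers bear $4 per pound.

Inverting to q(p) form: qd = 148 − 4p; qs = 5p + 94.
Without the tax, 148 − 4p = 5p + 94 gives 9p = 54, so p* = $6 and q* = 124.
With the tax collected from buyers, demand (in seller-price terms) shifts: qd = 148 − 4(p + 9).
Solving gives q = 104 with buyers paying $11 and suppliers receiving $2 (the $9 wedge).
Burden on buyers: $5; on suppliers: $4. (They sum to $9.)
The less price-elastic side of the market bears the larger share of a per-unit tax.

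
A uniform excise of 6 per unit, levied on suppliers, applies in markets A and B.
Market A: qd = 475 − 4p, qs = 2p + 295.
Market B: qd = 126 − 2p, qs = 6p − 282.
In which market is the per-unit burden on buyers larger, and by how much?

Market B, by 2.5.

Market A: pre-tax p* = 30, q* = 355; post-tax q = 347; per-unit burden on buyers = 2.
Market B: pre-tax p* = 51, q* = 24; post-tax q = 15; per-unit burden on buyers = 4.5.
Difference: 2 vs 4.5 → market B is larger by 2.5.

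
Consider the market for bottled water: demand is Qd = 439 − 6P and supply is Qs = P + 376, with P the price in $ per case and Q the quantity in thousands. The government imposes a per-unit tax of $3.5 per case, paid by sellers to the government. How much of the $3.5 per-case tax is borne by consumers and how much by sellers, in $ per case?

Before the tax: set 439 − 6P = P + 376 → P* = $9, Q* = 385.
With the tax collected from sellers, supply shifts: Qs = (P − 3.5) + 376.
Solving gives Q = 382 with consumers paying $9.5 and sellers receiving $6 (the $3.5 wedge).
Burden on consumers: $0.5; on sellers: $3. (They sum to $3.5.)
The less price-elastic side of the market bears the larger share of a per-unit tax.

Consumers bear $0.5 per case; sellers bear $3 per case.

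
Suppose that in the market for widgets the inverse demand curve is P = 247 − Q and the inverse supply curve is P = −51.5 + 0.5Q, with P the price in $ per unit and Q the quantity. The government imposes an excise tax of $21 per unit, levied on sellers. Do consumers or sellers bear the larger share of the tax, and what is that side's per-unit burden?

Inverting to Q(P) form: Qd = 247 − P; Qs = 2P + 103.
Before the tax: set 247 − P = 2P + 103 → P* = $48, Q* = 199.
With the tax collected from sellers, supply shifts: Qs = 2(P − 21) + 103.
New equilibrium: consumers pay $62, sellers receive $41, Q = 185. (Wedge: Pb − Ps = 21.)
Per-unit burden: consumers $14, sellers $7.
Consumers take the larger share because demand is less price-elastic here (demand slope 1 vs supply slope 2).
The less price-elastic side of the market bears the larger share of a per-unit tax.

Consumers bear the larger share: $14 per unit.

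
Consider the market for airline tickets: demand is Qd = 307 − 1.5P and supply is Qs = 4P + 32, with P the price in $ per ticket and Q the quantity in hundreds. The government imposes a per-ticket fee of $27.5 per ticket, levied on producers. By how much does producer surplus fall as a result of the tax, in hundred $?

Without the tax, 307 − 1.5P = 4P + 32 gives 5.5P = 275, so P* = $50 and Q* = 232.
With the tax collected from producers, supply shifts: Qs = 4(P − 27.5) + 32.
New equilibrium: buyers pay $70, producers receive $42.5, Q = 202. (Wedge: Pb − Ps = 27.5.)
ΔPS is the trapezoid between Q = 202 and Q = 232 of height $7.5: ½ · (232 + 202) · 7.5 = $1627.5.

Producer surplus falls by $1627.5 hundred.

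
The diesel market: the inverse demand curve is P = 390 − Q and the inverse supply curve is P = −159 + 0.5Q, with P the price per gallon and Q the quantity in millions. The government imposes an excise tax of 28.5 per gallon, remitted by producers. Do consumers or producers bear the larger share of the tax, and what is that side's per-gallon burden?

Consumers bear the larger share: 19 per gallon.

Rewrite in direct form: Qd = 390 − P and Qs = 2P + 318.
Before the tax: set 390 − P = 2P + 318 → P* = 24, Q* = 366.
With the tax collected from producers, supply shifts: Qs = 2(P − 28.5) + 318.
Solving gives Q = 347 with consumers paying 43 and producers receiving 14.5 (the 28.5 wedge).
Per-gallon burden: consumers 19, producers 9.5.
Consumers take the larger share because demand is less price-elastic here (demand slope 1 vs supply slope 2).
The less price-elastic side of the market bears the larger share of a per-unit tax.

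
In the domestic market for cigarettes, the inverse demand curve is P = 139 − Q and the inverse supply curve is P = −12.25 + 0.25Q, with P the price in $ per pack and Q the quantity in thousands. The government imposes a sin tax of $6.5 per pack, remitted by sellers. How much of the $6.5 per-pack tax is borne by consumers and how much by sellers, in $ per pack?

Rewrite in direct form: Qd = 139 − P and Qs = 4P + 49.
Without the tax, 139 − P = 4P + 49 gives 5P = 90, so P* = $18 and Q* = 121.
With the tax collected from sellers, supply shifts: Qs = 4(P − 6.5) + 49.
Solving gives Q = 115.8 with consumers paying $23.2 and sellers receiving $16.7 (the $6.5 wedge).
Burden on consumers: $5.2; on sellers: $1.3. (They sum to $6.5.)

Consumers bear $5.2 per pack; sellers bear $1.3 per pack.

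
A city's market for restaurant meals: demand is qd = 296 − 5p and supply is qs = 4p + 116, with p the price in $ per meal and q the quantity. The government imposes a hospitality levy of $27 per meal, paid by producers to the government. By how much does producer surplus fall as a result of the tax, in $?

Before the tax: set 296 − 5p = 4p + 116 → p* = $20, q* = 196.
With the tax collected from producers, supply shifts: qs = 4(p − 27) + 116.
New equilibrium: consumers pay $32, producers receive $5, q = 136. (Wedge: pb − ps = 27.)
ΔPS is the trapezoid between Q = 136 and Q = 196 of height $15: ½ · (196 + 136) · 15 = $2490.

Producer surplus falls by $2490.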